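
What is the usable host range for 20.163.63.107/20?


Network: 20.163.48.0
Broadcast: 20.163.63.255
First usable = network + 1
Last usable = broadcast - 1
Range: 20.163.48.1 to 20.163.63.254


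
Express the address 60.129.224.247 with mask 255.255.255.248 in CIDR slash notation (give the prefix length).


Binary: 11111111.11111111.11111111.11111000
Count leading 1s
Prefix: /29


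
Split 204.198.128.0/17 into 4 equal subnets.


New prefix = 17 + 2 = 19
Each subnet has 8192 addresses
  204.198.128.0/19
  204.198.160.0/19
  204.198.192.0/19
  204.198.224.0/19
Subnets: 204.198.128.0/19, 204.198.160.0/19, 204.198.192.0/19, 204.198.224.0/19


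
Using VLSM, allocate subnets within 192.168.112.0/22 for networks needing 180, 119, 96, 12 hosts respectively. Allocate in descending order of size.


180 hosts -> /24 (254 usable): 192.168.112.0/24
119 hosts -> /25 (126 usable): 192.168.113.0/25
96 hosts -> /25 (126 usable): 192.168.113.128/25
12 hosts -> /28 (14 usable): 192.168.114.0/28
Allocation: 192.168.112.0/24 (180 hosts, 254 usable); 192.168.113.0/25 (119 hosts, 126 usable); 192.168.113.128/25 (96 hosts, 126 usable); 192.168.114.0/28 (12 hosts, 14 usable)


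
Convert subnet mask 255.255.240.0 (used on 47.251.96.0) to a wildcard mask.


Subnet mask: 255.255.240.0
Wildcard = 255.255.255.255 - subnet mask
255 - 255 = 0
255 - 255 = 0
255 - 240 = 15
255 - 0 = 255
Wildcard: 0.0.15.255


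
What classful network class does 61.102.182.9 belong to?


First octet: 61
Binary: 00111101
0xxxxxxx -> Class A (1-126)
Class A, default mask 255.0.0.0 (/8)


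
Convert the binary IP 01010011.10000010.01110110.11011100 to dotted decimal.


01010011 = 83
10000010 = 130
01110110 = 118
11011100 = 220
IP: 83.130.118.220


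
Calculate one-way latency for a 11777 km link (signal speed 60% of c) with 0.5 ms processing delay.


Speed = 0.6 * 3e5 km/s = 180000 km/s
Propagation delay = 11777 / 180000 = 0.0654 s = 65.4278 ms
Processing delay = 0.5 ms
Total one-way latency = 65.9278 ms


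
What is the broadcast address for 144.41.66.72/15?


Network: 144.40.0.0/15
Host bits = 17
Set all host bits to 1:
Broadcast: 144.41.255.255


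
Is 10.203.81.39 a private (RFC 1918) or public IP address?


RFC 1918 private ranges:
  10.0.0.0/8 (10.0.0.0 - 10.255.255.255)
  172.16.0.0/12 (172.16.0.0 - 172.31.255.255)
  192.168.0.0/16 (192.168.0.0 - 192.168.255.255)
Private (in 10.0.0.0/8)


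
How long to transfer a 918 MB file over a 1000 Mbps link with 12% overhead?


Effective throughput = 1000 * (1 - 12/100) = 880 Mbps
File size in Mb = 918 * 8 = 7344 Mb
Time = 7344 / 880
Time = 8.3455 seconds


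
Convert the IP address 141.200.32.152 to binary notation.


141 = 10001101
200 = 11001000
32 = 00100000
152 = 10011000
Binary: 10001101.11001000.00100000.10011000


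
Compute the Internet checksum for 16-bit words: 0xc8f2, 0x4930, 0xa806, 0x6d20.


Sum all words (with carry folding):
+ 0xc8f2 = 0xc8f2
+ 0x4930 = 0x1223
+ 0xa806 = 0xba29
+ 0x6d20 = 0x274a
One's complement: ~0x274a
Checksum = 0xd8b5


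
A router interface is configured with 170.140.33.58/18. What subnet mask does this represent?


/18 means 18 network bits, 14 host bits
Binary: 11111111111111111100000000000000
Mask: 255.255.192.0


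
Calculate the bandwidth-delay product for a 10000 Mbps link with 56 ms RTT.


BDP = bandwidth * RTT
= 10000 Mbps * 56 ms
= 10000 * 1e6 * 56 / 1000 bits
= 560000000 bits
= 70000000 bytes
= 68359.375 KB
BDP = 560000000 bits (70000000 bytes)


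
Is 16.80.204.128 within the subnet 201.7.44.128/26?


Subnet network: 201.7.44.128
Test IP AND mask: 16.80.204.128
No, 16.80.204.128 is not in 201.7.44.128/26


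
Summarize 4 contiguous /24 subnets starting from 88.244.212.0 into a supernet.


Original prefix: /24
Number of subnets: 4 = 2^2
New prefix = 24 - 2 = 22
Supernet: 88.244.212.0/22


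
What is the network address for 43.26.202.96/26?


IP:   00101011.00011010.11001010.01100000
Mask: 11111111.11111111.11111111.11000000
AND operation:
Net:  00101011.00011010.11001010.01000000
Network: 43.26.202.64/26


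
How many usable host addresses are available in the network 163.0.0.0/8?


Host bits = 32 - 8 = 24
Total addresses = 2^24 = 16777216
Usable = total - 2 (network and broadcast)
Usable hosts: 16777214


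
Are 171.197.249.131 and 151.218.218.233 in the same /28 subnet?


Mask: 255.255.255.240
171.197.249.131 AND mask = 171.197.249.128
151.218.218.233 AND mask = 151.218.218.224
No, different subnets (171.197.249.128 vs 151.218.218.224)


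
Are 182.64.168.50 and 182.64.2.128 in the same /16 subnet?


Mask: 255.255.0.0
182.64.168.50 AND mask = 182.64.0.0
182.64.2.128 AND mask = 182.64.0.0
Yes, same subnet (182.64.0.0)


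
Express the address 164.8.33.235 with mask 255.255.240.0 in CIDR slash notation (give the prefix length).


Binary: 11111111.11111111.11110000.00000000
Count leading 1s
Prefix: /20


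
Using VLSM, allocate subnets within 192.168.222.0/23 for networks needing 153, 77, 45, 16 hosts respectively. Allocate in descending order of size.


153 hosts -> /24 (254 usable): 192.168.222.0/24
77 hosts -> /25 (126 usable): 192.168.223.0/25
45 hosts -> /26 (62 usable): 192.168.223.128/26
16 hosts -> /27 (30 usable): 192.168.223.192/27
Allocation: 192.168.222.0/24 (153 hosts, 254 usable); 192.168.223.0/25 (77 hosts, 126 usable); 192.168.223.128/26 (45 hosts, 62 usable); 192.168.223.192/27 (16 hosts, 30 usable)


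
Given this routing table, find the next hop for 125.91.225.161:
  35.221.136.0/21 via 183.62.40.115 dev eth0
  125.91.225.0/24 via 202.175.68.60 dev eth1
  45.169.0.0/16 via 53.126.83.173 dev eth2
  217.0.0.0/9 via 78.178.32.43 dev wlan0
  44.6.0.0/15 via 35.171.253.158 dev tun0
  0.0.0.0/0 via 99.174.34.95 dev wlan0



Longest prefix match for 125.91.225.161:
  /21 35.221.136.0: no
  /24 125.91.225.0: MATCH
  /16 45.169.0.0: no
  /9 217.0.0.0: no
  /15 44.6.0.0: no
  /0 0.0.0.0: MATCH
Selected: next-hop 202.175.68.60 via eth1 (matched /24)


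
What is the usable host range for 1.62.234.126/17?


Network: 1.62.128.0
Broadcast: 1.62.255.255
First usable = network + 1
Last usable = broadcast - 1
Range: 1.62.128.1 to 1.62.255.254


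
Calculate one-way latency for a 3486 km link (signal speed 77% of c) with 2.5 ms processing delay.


Speed = 0.77 * 3e5 km/s = 231000 km/s
Propagation delay = 3486 / 231000 = 0.0151 s = 15.0909 ms
Processing delay = 2.5 ms
Total one-way latency = 17.5909 ms


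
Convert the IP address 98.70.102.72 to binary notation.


98 = 01100010
70 = 01000110
102 = 01100110
72 = 01001000
Binary: 01100010.01000110.01100110.01001000


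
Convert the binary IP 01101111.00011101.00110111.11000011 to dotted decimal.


01101111 = 111
00011101 = 29
00110111 = 55
11000011 = 195
IP: 111.29.55.195


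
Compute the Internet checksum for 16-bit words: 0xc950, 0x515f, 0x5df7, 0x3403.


Sum all words (with carry folding):
+ 0xc950 = 0xc950
+ 0x515f = 0x1ab0
+ 0x5df7 = 0x78a7
+ 0x3403 = 0xacaa
One's complement: ~0xacaa
Checksum = 0x5355


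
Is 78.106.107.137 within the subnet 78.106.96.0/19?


Subnet network: 78.106.96.0
Test IP AND mask: 78.106.96.0
Yes, 78.106.107.137 is in 78.106.96.0/19


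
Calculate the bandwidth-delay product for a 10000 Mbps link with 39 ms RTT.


BDP = bandwidth * RTT
= 10000 Mbps * 39 ms
= 10000 * 1e6 * 39 / 1000 bits
= 390000000 bits
= 48750000 bytes
= 47607.4219 KB
BDP = 390000000 bits (48750000 bytes)


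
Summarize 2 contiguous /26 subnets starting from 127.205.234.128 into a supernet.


Original prefix: /26
Number of subnets: 2 = 2^1
New prefix = 26 - 1 = 25
Supernet: 127.205.234.128/25


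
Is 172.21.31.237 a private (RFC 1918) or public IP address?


RFC 1918 private ranges:
  10.0.0.0/8 (10.0.0.0 - 10.255.255.255)
  172.16.0.0/12 (172.16.0.0 - 172.31.255.255)
  192.168.0.0/16 (192.168.0.0 - 192.168.255.255)
Private (in 172.16.0.0/12)


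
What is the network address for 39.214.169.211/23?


IP:   00100111.11010110.10101001.11010011
Mask: 11111111.11111111.11111110.00000000
AND operation:
Net:  00100111.11010110.10101000.00000000
Network: 39.214.168.0/23


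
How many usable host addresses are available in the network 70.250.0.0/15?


Host bits = 32 - 15 = 17
Total addresses = 2^17 = 131072
Usable = total - 2 (network and broadcast)
Usable hosts: 131070


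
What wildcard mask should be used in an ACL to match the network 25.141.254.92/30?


Subnet mask: 255.255.255.252
Wildcard = 255.255.255.255 - subnet mask
255 - 255 = 0
255 - 255 = 0
255 - 255 = 0
255 - 252 = 3
Wildcard: 0.0.0.3


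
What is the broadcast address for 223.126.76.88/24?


Network: 223.126.76.0/24
Host bits = 8
Set all host bits to 1:
Broadcast: 223.126.76.255


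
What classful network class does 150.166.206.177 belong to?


First octet: 150
Binary: 10010110
10xxxxxx -> Class B (128-191)
Class B, default mask 255.255.0.0 (/16)


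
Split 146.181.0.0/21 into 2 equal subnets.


New prefix = 21 + 1 = 22
Each subnet has 1024 addresses
  146.181.0.0/22
  146.181.4.0/22
Subnets: 146.181.0.0/22, 146.181.4.0/22


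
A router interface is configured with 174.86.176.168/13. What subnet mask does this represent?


/13 means 13 network bits, 19 host bits
Binary: 11111111111110000000000000000000
Mask: 255.248.0.0


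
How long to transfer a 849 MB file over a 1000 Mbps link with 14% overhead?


Effective throughput = 1000 * (1 - 14/100) = 860 Mbps
File size in Mb = 849 * 8 = 6792 Mb
Time = 6792 / 860
Time = 7.8977 seconds


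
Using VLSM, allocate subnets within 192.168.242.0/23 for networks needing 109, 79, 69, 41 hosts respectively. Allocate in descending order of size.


109 hosts -> /25 (126 usable): 192.168.242.0/25
79 hosts -> /25 (126 usable): 192.168.242.128/25
69 hosts -> /25 (126 usable): 192.168.243.0/25
41 hosts -> /26 (62 usable): 192.168.243.128/26
Allocation: 192.168.242.0/25 (109 hosts, 126 usable); 192.168.242.128/25 (79 hosts, 126 usable); 192.168.243.0/25 (69 hosts, 126 usable); 192.168.243.128/26 (41 hosts, 62 usable)


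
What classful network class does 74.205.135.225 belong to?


First octet: 74
Binary: 01001010
0xxxxxxx -> Class A (1-126)
Class A, default mask 255.0.0.0 (/8)


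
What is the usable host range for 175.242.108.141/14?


Network: 175.240.0.0
Broadcast: 175.243.255.255
First usable = network + 1
Last usable = broadcast - 1
Range: 175.240.0.1 to 175.243.255.254


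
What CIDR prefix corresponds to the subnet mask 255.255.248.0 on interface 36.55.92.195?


Binary: 11111111.11111111.11111000.00000000
Count leading 1s
Prefix: /21


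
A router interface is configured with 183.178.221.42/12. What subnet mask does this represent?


/12 means 12 network bits, 20 host bits
Binary: 11111111111100000000000000000000
Mask: 255.240.0.0


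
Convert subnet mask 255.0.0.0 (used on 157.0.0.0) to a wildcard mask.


Subnet mask: 255.0.0.0
Wildcard = 255.255.255.255 - subnet mask
255 - 255 = 0
255 - 0 = 255
255 - 0 = 255
255 - 0 = 255
Wildcard: 0.255.255.255


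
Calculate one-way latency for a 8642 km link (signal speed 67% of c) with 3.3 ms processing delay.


Speed = 0.67 * 3e5 km/s = 201000 km/s
Propagation delay = 8642 / 201000 = 0.043 s = 42.995 ms
Processing delay = 3.3 ms
Total one-way latency = 46.295 ms


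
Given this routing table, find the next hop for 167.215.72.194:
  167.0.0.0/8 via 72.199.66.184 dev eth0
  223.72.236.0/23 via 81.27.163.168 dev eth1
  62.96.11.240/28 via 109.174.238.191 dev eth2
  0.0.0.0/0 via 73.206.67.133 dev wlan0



Longest prefix match for 167.215.72.194:
  /8 167.0.0.0: MATCH
  /23 223.72.236.0: no
  /28 62.96.11.240: no
  /0 0.0.0.0: MATCH
Selected: next-hop 72.199.66.184 via eth0 (matched /8)


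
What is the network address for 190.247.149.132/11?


IP:   10111110.11110111.10010101.10000100
Mask: 11111111.11100000.00000000.00000000
AND operation:
Net:  10111110.11100000.00000000.00000000
Network: 190.224.0.0/11


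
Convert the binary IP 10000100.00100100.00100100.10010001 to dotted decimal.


10000100 = 132
00100100 = 36
00100100 = 36
10010001 = 145
IP: 132.36.36.145


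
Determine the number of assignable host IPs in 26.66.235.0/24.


Host bits = 32 - 24 = 8
Total addresses = 2^8 = 256
Usable = total - 2 (network and broadcast)
Usable hosts: 254


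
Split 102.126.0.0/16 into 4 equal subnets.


New prefix = 16 + 2 = 18
Each subnet has 16384 addresses
  102.126.0.0/18
  102.126.64.0/18
  102.126.128.0/18
  102.126.192.0/18
Subnets: 102.126.0.0/18, 102.126.64.0/18, 102.126.128.0/18, 102.126.192.0/18


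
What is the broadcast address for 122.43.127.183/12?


Network: 122.32.0.0/12
Host bits = 20
Set all host bits to 1:
Broadcast: 122.47.255.255


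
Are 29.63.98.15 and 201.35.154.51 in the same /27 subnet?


Mask: 255.255.255.224
29.63.98.15 AND mask = 29.63.98.0
201.35.154.51 AND mask = 201.35.154.32
No, different subnets (29.63.98.0 vs 201.35.154.32)


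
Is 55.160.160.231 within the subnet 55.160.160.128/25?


Subnet network: 55.160.160.128
Test IP AND mask: 55.160.160.128
Yes, 55.160.160.231 is in 55.160.160.128/25


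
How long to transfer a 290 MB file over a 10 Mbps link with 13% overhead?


Effective throughput = 10 * (1 - 13/100) = 8.7 Mbps
File size in Mb = 290 * 8 = 2320 Mb
Time = 2320 / 8.7
Time = 266.6667 seconds


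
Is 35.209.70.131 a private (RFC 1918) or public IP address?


RFC 1918 private ranges:
  10.0.0.0/8 (10.0.0.0 - 10.255.255.255)
  172.16.0.0/12 (172.16.0.0 - 172.31.255.255)
  192.168.0.0/16 (192.168.0.0 - 192.168.255.255)
Public (not in any RFC 1918 range)


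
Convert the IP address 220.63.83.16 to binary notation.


220 = 11011100
63 = 00111111
83 = 01010011
16 = 00010000
Binary: 11011100.00111111.01010011.00010000


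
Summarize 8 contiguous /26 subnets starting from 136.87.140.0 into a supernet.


Original prefix: /26
Number of subnets: 8 = 2^3
New prefix = 26 - 3 = 23
Supernet: 136.87.140.0/23


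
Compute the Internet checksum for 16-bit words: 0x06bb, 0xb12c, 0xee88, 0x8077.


Sum all words (with carry folding):
+ 0x06bb = 0x06bb
+ 0xb12c = 0xb7e7
+ 0xee88 = 0xa670
+ 0x8077 = 0x26e8
One's complement: ~0x26e8
Checksum = 0xd917


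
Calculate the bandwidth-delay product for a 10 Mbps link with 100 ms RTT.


BDP = bandwidth * RTT
= 10 Mbps * 100 ms
= 10 * 1e6 * 100 / 1000 bits
= 1000000 bits
= 125000 bytes
= 122.0703 KB
BDP = 1000000 bits (125000 bytes)


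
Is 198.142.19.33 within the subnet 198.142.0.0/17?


Subnet network: 198.142.0.0
Test IP AND mask: 198.142.0.0
Yes, 198.142.19.33 is in 198.142.0.0/17


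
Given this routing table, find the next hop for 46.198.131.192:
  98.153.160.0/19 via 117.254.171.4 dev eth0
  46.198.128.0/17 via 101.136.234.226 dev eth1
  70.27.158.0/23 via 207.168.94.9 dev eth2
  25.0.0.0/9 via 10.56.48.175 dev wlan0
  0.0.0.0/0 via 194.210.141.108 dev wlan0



Longest prefix match for 46.198.131.192:
  /19 98.153.160.0: no
  /17 46.198.128.0: MATCH
  /23 70.27.158.0: no
  /9 25.0.0.0: no
  /0 0.0.0.0: MATCH
Selected: next-hop 101.136.234.226 via eth1 (matched /17)


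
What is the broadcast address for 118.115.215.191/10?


Network: 118.64.0.0/10
Host bits = 22
Set all host bits to 1:
Broadcast: 118.127.255.255


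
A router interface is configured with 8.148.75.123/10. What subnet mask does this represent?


/10 means 10 network bits, 22 host bits
Binary: 11111111110000000000000000000000
Mask: 255.192.0.0


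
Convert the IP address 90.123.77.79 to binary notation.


90 = 01011010
123 = 01111011
77 = 01001101
79 = 01001111
Binary: 01011010.01111011.01001101.01001111


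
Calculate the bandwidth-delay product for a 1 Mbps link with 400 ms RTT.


BDP = bandwidth * RTT
= 1 Mbps * 400 ms
= 1 * 1e6 * 400 / 1000 bits
= 400000 bits
= 50000 bytes
= 48.8281 KB
BDP = 400000 bits (50000 bytes)


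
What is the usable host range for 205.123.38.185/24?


Network: 205.123.38.0
Broadcast: 205.123.38.255
First usable = network + 1
Last usable = broadcast - 1
Range: 205.123.38.1 to 205.123.38.254


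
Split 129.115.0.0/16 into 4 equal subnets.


New prefix = 16 + 2 = 18
Each subnet has 16384 addresses
  129.115.0.0/18
  129.115.64.0/18
  129.115.128.0/18
  129.115.192.0/18
Subnets: 129.115.0.0/18, 129.115.64.0/18, 129.115.128.0/18, 129.115.192.0/18


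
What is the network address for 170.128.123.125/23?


IP:   10101010.10000000.01111011.01111101
Mask: 11111111.11111111.11111110.00000000
AND operation:
Net:  10101010.10000000.01111010.00000000
Network: 170.128.122.0/23


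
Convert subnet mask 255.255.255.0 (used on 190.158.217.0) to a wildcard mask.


Subnet mask: 255.255.255.0
Wildcard = 255.255.255.255 - subnet mask
255 - 255 = 0
255 - 255 = 0
255 - 255 = 0
255 - 0 = 255
Wildcard: 0.0.0.255


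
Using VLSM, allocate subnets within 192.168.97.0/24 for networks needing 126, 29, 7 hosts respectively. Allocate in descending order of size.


126 hosts -> /25 (126 usable): 192.168.97.0/25
29 hosts -> /27 (30 usable): 192.168.97.128/27
7 hosts -> /28 (14 usable): 192.168.97.160/28
Allocation: 192.168.97.0/25 (126 hosts, 126 usable); 192.168.97.128/27 (29 hosts, 30 usable); 192.168.97.160/28 (7 hosts, 14 usable)


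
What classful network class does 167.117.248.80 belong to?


First octet: 167
Binary: 10100111
10xxxxxx -> Class B (128-191)
Class B, default mask 255.255.0.0 (/16)


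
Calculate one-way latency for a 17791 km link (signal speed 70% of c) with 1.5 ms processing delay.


Speed = 0.7 * 3e5 km/s = 210000 km/s
Propagation delay = 17791 / 210000 = 0.0847 s = 84.719 ms
Processing delay = 1.5 ms
Total one-way latency = 86.219 ms


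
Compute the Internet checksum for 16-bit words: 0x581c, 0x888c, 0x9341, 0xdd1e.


Sum all words (with carry folding):
+ 0x581c = 0x581c
+ 0x888c = 0xe0a8
+ 0x9341 = 0x73ea
+ 0xdd1e = 0x5109
One's complement: ~0x5109
Checksum = 0xaef6


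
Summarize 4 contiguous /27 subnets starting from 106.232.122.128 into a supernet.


Original prefix: /27
Number of subnets: 4 = 2^2
New prefix = 27 - 2 = 25
Supernet: 106.232.122.128/25


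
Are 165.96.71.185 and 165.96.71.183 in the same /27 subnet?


Mask: 255.255.255.224
165.96.71.185 AND mask = 165.96.71.160
165.96.71.183 AND mask = 165.96.71.160
Yes, same subnet (165.96.71.160)


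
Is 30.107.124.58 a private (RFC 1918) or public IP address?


RFC 1918 private ranges:
  10.0.0.0/8 (10.0.0.0 - 10.255.255.255)
  172.16.0.0/12 (172.16.0.0 - 172.31.255.255)
  192.168.0.0/16 (192.168.0.0 - 192.168.255.255)
Public (not in any RFC 1918 range)


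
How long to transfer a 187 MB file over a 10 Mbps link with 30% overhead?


Effective throughput = 10 * (1 - 30/100) = 7 Mbps
File size in Mb = 187 * 8 = 1496 Mb
Time = 1496 / 7
Time = 213.7143 seconds


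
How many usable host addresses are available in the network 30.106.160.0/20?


Host bits = 32 - 20 = 12
Total addresses = 2^12 = 4096
Usable = total - 2 (network and broadcast)
Usable hosts: 4094


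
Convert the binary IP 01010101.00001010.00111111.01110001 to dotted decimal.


01010101 = 85
00001010 = 10
00111111 = 63
01110001 = 113
IP: 85.10.63.113


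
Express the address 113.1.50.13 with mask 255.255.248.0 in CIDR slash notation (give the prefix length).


Binary: 11111111.11111111.11111000.00000000
Count leading 1s
Prefix: /21


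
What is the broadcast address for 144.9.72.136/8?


Network: 144.0.0.0/8
Host bits = 24
Set all host bits to 1:
Broadcast: 144.255.255.255


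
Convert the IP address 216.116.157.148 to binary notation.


216 = 11011000
116 = 01110100
157 = 10011101
148 = 10010100
Binary: 11011000.01110100.10011101.10010100


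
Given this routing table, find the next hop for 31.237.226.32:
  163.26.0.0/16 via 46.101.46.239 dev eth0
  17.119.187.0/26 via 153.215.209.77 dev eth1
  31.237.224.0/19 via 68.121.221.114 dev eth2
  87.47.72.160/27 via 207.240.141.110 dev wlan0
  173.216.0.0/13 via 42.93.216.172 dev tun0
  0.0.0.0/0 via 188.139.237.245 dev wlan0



Longest prefix match for 31.237.226.32:
  /16 163.26.0.0: no
  /26 17.119.187.0: no
  /19 31.237.224.0: MATCH
  /27 87.47.72.160: no
  /13 173.216.0.0: no
  /0 0.0.0.0: MATCH
Selected: next-hop 68.121.221.114 via eth2 (matched /19)


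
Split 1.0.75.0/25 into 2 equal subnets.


New prefix = 25 + 1 = 26
Each subnet has 64 addresses
  1.0.75.0/26
  1.0.75.64/26
Subnets: 1.0.75.0/26, 1.0.75.64/26


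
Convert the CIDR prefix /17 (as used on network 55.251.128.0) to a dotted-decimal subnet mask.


/17 means 17 network bits, 15 host bits
Binary: 11111111111111111000000000000000
Mask: 255.255.128.0


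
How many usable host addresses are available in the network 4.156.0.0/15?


Host bits = 32 - 15 = 17
Total addresses = 2^17 = 131072
Usable = total - 2 (network and broadcast)
Usable hosts: 131070


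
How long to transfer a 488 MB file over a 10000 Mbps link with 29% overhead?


Effective throughput = 10000 * (1 - 29/100) = 7100 Mbps
File size in Mb = 488 * 8 = 3904 Mb
Time = 3904 / 7100
Time = 0.5499 seconds


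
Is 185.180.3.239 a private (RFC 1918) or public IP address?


RFC 1918 private ranges:
  10.0.0.0/8 (10.0.0.0 - 10.255.255.255)
  172.16.0.0/12 (172.16.0.0 - 172.31.255.255)
  192.168.0.0/16 (192.168.0.0 - 192.168.255.255)
Public (not in any RFC 1918 range)


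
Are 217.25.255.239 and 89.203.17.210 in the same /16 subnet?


Mask: 255.255.0.0
217.25.255.239 AND mask = 217.25.0.0
89.203.17.210 AND mask = 89.203.0.0
No, different subnets (217.25.0.0 vs 89.203.0.0)


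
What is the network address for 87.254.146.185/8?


IP:   01010111.11111110.10010010.10111001
Mask: 11111111.00000000.00000000.00000000
AND operation:
Net:  01010111.00000000.00000000.00000000
Network: 87.0.0.0/8


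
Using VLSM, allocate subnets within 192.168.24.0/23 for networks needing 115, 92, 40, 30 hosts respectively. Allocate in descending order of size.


115 hosts -> /25 (126 usable): 192.168.24.0/25
92 hosts -> /25 (126 usable): 192.168.24.128/25
40 hosts -> /26 (62 usable): 192.168.25.0/26
30 hosts -> /27 (30 usable): 192.168.25.64/27
Allocation: 192.168.24.0/25 (115 hosts, 126 usable); 192.168.24.128/25 (92 hosts, 126 usable); 192.168.25.0/26 (40 hosts, 62 usable); 192.168.25.64/27 (30 hosts, 30 usable)


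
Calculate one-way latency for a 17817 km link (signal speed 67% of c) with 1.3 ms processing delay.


Speed = 0.67 * 3e5 km/s = 201000 km/s
Propagation delay = 17817 / 201000 = 0.0886 s = 88.6418 ms
Processing delay = 1.3 ms
Total one-way latency = 89.9418 ms


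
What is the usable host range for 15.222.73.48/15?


Network: 15.222.0.0
Broadcast: 15.223.255.255
First usable = network + 1
Last usable = broadcast - 1
Range: 15.222.0.1 to 15.223.255.254


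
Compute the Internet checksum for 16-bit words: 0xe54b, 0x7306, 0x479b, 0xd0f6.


Sum all words (with carry folding):
+ 0xe54b = 0xe54b
+ 0x7306 = 0x5852
+ 0x479b = 0x9fed
+ 0xd0f6 = 0x70e4
One's complement: ~0x70e4
Checksum = 0x8f1b


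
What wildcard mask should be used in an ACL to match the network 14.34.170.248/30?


Subnet mask: 255.255.255.252
Wildcard = 255.255.255.255 - subnet mask
255 - 255 = 0
255 - 255 = 0
255 - 255 = 0
255 - 252 = 3
Wildcard: 0.0.0.3


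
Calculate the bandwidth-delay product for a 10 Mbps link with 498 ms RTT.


BDP = bandwidth * RTT
= 10 Mbps * 498 ms
= 10 * 1e6 * 498 / 1000 bits
= 4980000 bits
= 622500 bytes
= 607.9102 KB
BDP = 4980000 bits (622500 bytes)


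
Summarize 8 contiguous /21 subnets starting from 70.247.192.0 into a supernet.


Original prefix: /21
Number of subnets: 8 = 2^3
New prefix = 21 - 3 = 18
Supernet: 70.247.192.0/18


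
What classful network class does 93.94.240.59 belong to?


First octet: 93
Binary: 01011101
0xxxxxxx -> Class A (1-126)
Class A, default mask 255.0.0.0 (/8)


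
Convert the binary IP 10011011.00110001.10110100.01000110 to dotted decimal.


10011011 = 155
00110001 = 49
10110100 = 180
01000110 = 70
IP: 155.49.180.70


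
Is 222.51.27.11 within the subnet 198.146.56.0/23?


Subnet network: 198.146.56.0
Test IP AND mask: 222.51.26.0
No, 222.51.27.11 is not in 198.146.56.0/23


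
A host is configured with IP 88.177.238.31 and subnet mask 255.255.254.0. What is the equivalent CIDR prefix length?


Binary: 11111111.11111111.11111110.00000000
Count leading 1s
Prefix: /23


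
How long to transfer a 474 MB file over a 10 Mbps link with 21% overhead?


Effective throughput = 10 * (1 - 21/100) = 7.9 Mbps
File size in Mb = 474 * 8 = 3792 Mb
Time = 3792 / 7.9
Time = 480 seconds


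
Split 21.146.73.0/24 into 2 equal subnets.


New prefix = 24 + 1 = 25
Each subnet has 128 addresses
  21.146.73.0/25
  21.146.73.128/25
Subnets: 21.146.73.0/25, 21.146.73.128/25


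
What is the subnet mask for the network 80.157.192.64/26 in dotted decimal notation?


/26 means 26 network bits, 6 host bits
Binary: 11111111111111111111111111000000
Mask: 255.255.255.192


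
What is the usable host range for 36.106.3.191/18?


Network: 36.106.0.0
Broadcast: 36.106.63.255
First usable = network + 1
Last usable = broadcast - 1
Range: 36.106.0.1 to 36.106.63.254


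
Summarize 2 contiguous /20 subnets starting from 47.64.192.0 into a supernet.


Original prefix: /20
Number of subnets: 2 = 2^1
New prefix = 20 - 1 = 19
Supernet: 47.64.192.0/19


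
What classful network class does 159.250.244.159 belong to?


First octet: 159
Binary: 10011111
10xxxxxx -> Class B (128-191)
Class B, default mask 255.255.0.0 (/16)


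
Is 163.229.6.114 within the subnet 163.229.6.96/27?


Subnet network: 163.229.6.96
Test IP AND mask: 163.229.6.96
Yes, 163.229.6.114 is in 163.229.6.96/27


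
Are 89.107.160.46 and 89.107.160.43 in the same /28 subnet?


Mask: 255.255.255.240
89.107.160.46 AND mask = 89.107.160.32
89.107.160.43 AND mask = 89.107.160.32
Yes, same subnet (89.107.160.32)


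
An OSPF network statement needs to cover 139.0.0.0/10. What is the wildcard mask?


Subnet mask: 255.192.0.0
Wildcard = 255.255.255.255 - subnet mask
255 - 255 = 0
255 - 192 = 63
255 - 0 = 255
255 - 0 = 255
Wildcard: 0.63.255.255


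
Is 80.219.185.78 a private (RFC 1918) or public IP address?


RFC 1918 private ranges:
  10.0.0.0/8 (10.0.0.0 - 10.255.255.255)
  172.16.0.0/12 (172.16.0.0 - 172.31.255.255)
  192.168.0.0/16 (192.168.0.0 - 192.168.255.255)
Public (not in any RFC 1918 range)


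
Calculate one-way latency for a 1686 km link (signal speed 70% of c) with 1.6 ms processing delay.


Speed = 0.7 * 3e5 km/s = 210000 km/s
Propagation delay = 1686 / 210000 = 0.008 s = 8.0286 ms
Processing delay = 1.6 ms
Total one-way latency = 9.6286 ms


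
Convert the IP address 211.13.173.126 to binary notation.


211 = 11010011
13 = 00001101
173 = 10101101
126 = 01111110
Binary: 11010011.00001101.10101101.01111110


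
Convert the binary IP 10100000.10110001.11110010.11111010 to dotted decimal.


10100000 = 160
10110001 = 177
11110010 = 242
11111010 = 250
IP: 160.177.242.250


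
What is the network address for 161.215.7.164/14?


IP:   10100001.11010111.00000111.10100100
Mask: 11111111.11111100.00000000.00000000
AND operation:
Net:  10100001.11010100.00000000.00000000
Network: 161.212.0.0/14


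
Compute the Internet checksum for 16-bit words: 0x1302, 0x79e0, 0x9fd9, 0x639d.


Sum all words (with carry folding):
+ 0x1302 = 0x1302
+ 0x79e0 = 0x8ce2
+ 0x9fd9 = 0x2cbc
+ 0x639d = 0x9059
One's complement: ~0x9059
Checksum = 0x6fa6


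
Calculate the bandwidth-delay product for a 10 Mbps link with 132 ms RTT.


BDP = bandwidth * RTT
= 10 Mbps * 132 ms
= 10 * 1e6 * 132 / 1000 bits
= 1320000 bits
= 165000 bytes
= 161.1328 KB
BDP = 1320000 bits (165000 bytes)


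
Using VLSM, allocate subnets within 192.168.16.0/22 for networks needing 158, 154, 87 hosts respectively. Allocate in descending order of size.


158 hosts -> /24 (254 usable): 192.168.16.0/24
154 hosts -> /24 (254 usable): 192.168.17.0/24
87 hosts -> /25 (126 usable): 192.168.18.0/25
Allocation: 192.168.16.0/24 (158 hosts, 254 usable); 192.168.17.0/24 (154 hosts, 254 usable); 192.168.18.0/25 (87 hosts, 126 usable)


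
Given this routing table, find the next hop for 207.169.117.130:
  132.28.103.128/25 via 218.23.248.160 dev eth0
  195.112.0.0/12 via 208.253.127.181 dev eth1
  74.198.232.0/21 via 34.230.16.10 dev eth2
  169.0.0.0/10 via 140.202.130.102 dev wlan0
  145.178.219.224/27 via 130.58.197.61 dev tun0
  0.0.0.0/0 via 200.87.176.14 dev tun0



Longest prefix match for 207.169.117.130:
  /25 132.28.103.128: no
  /12 195.112.0.0: no
  /21 74.198.232.0: no
  /10 169.0.0.0: no
  /27 145.178.219.224: no
  /0 0.0.0.0: MATCH
Selected: next-hop 200.87.176.14 via tun0 (matched /0)


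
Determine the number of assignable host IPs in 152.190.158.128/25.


Host bits = 32 - 25 = 7
Total addresses = 2^7 = 128
Usable = total - 2 (network and broadcast)
Usable hosts: 126


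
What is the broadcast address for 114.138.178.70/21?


Network: 114.138.176.0/21
Host bits = 11
Set all host bits to 1:
Broadcast: 114.138.183.255


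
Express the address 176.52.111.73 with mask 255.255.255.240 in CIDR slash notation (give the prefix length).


Binary: 11111111.11111111.11111111.11110000
Count leading 1s
Prefix: /28


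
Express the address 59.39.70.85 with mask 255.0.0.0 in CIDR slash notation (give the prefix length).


Binary: 11111111.00000000.00000000.00000000
Count leading 1s
Prefix: /8


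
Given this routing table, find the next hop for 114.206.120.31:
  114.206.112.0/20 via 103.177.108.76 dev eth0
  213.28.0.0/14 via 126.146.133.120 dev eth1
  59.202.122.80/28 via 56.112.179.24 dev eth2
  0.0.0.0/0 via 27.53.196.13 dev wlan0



Longest prefix match for 114.206.120.31:
  /20 114.206.112.0: MATCH
  /14 213.28.0.0: no
  /28 59.202.122.80: no
  /0 0.0.0.0: MATCH
Selected: next-hop 103.177.108.76 via eth0 (matched /20)


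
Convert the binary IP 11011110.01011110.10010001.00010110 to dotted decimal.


11011110 = 222
01011110 = 94
10010001 = 145
00010110 = 22
IP: 222.94.145.22


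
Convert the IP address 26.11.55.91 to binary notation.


26 = 00011010
11 = 00001011
55 = 00110111
91 = 01011011
Binary: 00011010.00001011.00110111.01011011


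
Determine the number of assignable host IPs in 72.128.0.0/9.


Host bits = 32 - 9 = 23
Total addresses = 2^23 = 8388608
Usable = total - 2 (network and broadcast)
Usable hosts: 8388606


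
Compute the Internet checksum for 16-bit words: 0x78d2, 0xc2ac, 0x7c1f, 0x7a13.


Sum all words (with carry folding):
+ 0x78d2 = 0x78d2
+ 0xc2ac = 0x3b7f
+ 0x7c1f = 0xb79e
+ 0x7a13 = 0x31b2
One's complement: ~0x31b2
Checksum = 0xce4d


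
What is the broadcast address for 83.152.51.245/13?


Network: 83.152.0.0/13
Host bits = 19
Set all host bits to 1:
Broadcast: 83.159.255.255


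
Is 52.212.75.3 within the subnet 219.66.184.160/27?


Subnet network: 219.66.184.160
Test IP AND mask: 52.212.75.0
No, 52.212.75.3 is not in 219.66.184.160/27


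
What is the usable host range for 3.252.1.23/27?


Network: 3.252.1.0
Broadcast: 3.252.1.31
First usable = network + 1
Last usable = broadcast - 1
Range: 3.252.1.1 to 3.252.1.30


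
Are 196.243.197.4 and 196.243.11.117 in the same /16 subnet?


Mask: 255.255.0.0
196.243.197.4 AND mask = 196.243.0.0
196.243.11.117 AND mask = 196.243.0.0
Yes, same subnet (196.243.0.0)


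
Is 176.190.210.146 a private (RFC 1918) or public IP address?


RFC 1918 private ranges:
  10.0.0.0/8 (10.0.0.0 - 10.255.255.255)
  172.16.0.0/12 (172.16.0.0 - 172.31.255.255)
  192.168.0.0/16 (192.168.0.0 - 192.168.255.255)
Public (not in any RFC 1918 range)


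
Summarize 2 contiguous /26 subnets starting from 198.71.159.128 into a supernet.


Original prefix: /26
Number of subnets: 2 = 2^1
New prefix = 26 - 1 = 25
Supernet: 198.71.159.128/25


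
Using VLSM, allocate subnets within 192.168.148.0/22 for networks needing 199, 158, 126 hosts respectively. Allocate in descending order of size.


199 hosts -> /24 (254 usable): 192.168.148.0/24
158 hosts -> /24 (254 usable): 192.168.149.0/24
126 hosts -> /25 (126 usable): 192.168.150.0/25
Allocation: 192.168.148.0/24 (199 hosts, 254 usable); 192.168.149.0/24 (158 hosts, 254 usable); 192.168.150.0/25 (126 hosts, 126 usable)


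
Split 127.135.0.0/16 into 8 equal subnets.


New prefix = 16 + 3 = 19
Each subnet has 8192 addresses
  127.135.0.0/19
  127.135.32.0/19
  127.135.64.0/19
  127.135.96.0/19
  127.135.128.0/19
  127.135.160.0/19
  127.135.192.0/19
  127.135.224.0/19
Subnets: 127.135.0.0/19, 127.135.32.0/19, 127.135.64.0/19, 127.135.96.0/19, 127.135.128.0/19, 127.135.160.0/19, 127.135.192.0/19, 127.135.224.0/19


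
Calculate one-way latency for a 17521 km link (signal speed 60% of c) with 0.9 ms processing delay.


Speed = 0.6 * 3e5 km/s = 180000 km/s
Propagation delay = 17521 / 180000 = 0.0973 s = 97.3389 ms
Processing delay = 0.9 ms
Total one-way latency = 98.2389 ms


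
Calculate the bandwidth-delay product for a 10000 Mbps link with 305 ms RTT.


BDP = bandwidth * RTT
= 10000 Mbps * 305 ms
= 10000 * 1e6 * 305 / 1000 bits
= 3050000000 bits
= 381250000 bytes
= 372314.4531 KB
BDP = 3050000000 bits (381250000 bytes)


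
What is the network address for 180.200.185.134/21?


IP:   10110100.11001000.10111001.10000110
Mask: 11111111.11111111.11111000.00000000
AND operation:
Net:  10110100.11001000.10111000.00000000
Network: 180.200.184.0/21


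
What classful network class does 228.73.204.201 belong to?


First octet: 228
Binary: 11100100
1110xxxx -> Class D (224-239)
Class D (multicast), default mask N/A


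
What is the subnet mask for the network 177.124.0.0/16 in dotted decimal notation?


/16 means 16 network bits, 16 host bits
Binary: 11111111111111110000000000000000
Mask: 255.255.0.0


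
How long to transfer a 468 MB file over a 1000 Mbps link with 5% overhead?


Effective throughput = 1000 * (1 - 5/100) = 950 Mbps
File size in Mb = 468 * 8 = 3744 Mb
Time = 3744 / 950
Time = 3.9411 seconds


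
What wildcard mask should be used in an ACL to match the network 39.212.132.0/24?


Subnet mask: 255.255.255.0
Wildcard = 255.255.255.255 - subnet mask
255 - 255 = 0
255 - 255 = 0
255 - 255 = 0
255 - 0 = 255
Wildcard: 0.0.0.255


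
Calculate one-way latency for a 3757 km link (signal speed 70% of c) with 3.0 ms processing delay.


Speed = 0.7 * 3e5 km/s = 210000 km/s
Propagation delay = 3757 / 210000 = 0.0179 s = 17.8905 ms
Processing delay = 3.0 ms
Total one-way latency = 20.8905 ms


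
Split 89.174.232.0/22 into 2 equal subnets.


New prefix = 22 + 1 = 23
Each subnet has 512 addresses
  89.174.232.0/23
  89.174.234.0/23
Subnets: 89.174.232.0/23, 89.174.234.0/23


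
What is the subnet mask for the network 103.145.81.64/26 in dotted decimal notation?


/26 means 26 network bits, 6 host bits
Binary: 11111111111111111111111111000000
Mask: 255.255.255.192


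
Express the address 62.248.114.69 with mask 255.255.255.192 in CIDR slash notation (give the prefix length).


Binary: 11111111.11111111.11111111.11000000
Count leading 1s
Prefix: /26


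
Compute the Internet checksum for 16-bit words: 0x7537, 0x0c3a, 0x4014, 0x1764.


Sum all words (with carry folding):
+ 0x7537 = 0x7537
+ 0x0c3a = 0x8171
+ 0x4014 = 0xc185
+ 0x1764 = 0xd8e9
One's complement: ~0xd8e9
Checksum = 0x2716


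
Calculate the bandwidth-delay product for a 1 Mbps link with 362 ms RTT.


BDP = bandwidth * RTT
= 1 Mbps * 362 ms
= 1 * 1e6 * 362 / 1000 bits
= 362000 bits
= 45250 bytes
= 44.1895 KB
BDP = 362000 bits (45250 bytes)


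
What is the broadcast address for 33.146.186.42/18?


Network: 33.146.128.0/18
Host bits = 14
Set all host bits to 1:
Broadcast: 33.146.191.255


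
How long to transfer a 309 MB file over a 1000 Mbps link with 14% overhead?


Effective throughput = 1000 * (1 - 14/100) = 860 Mbps
File size in Mb = 309 * 8 = 2472 Mb
Time = 2472 / 860
Time = 2.8744 seconds


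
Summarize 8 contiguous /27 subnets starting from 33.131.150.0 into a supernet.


Original prefix: /27
Number of subnets: 8 = 2^3
New prefix = 27 - 3 = 24
Supernet: 33.131.150.0/24


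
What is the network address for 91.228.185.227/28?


IP:   01011011.11100100.10111001.11100011
Mask: 11111111.11111111.11111111.11110000
AND operation:
Net:  01011011.11100100.10111001.11100000
Network: 91.228.185.224/28


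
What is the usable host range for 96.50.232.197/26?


Network: 96.50.232.192
Broadcast: 96.50.232.255
First usable = network + 1
Last usable = broadcast - 1
Range: 96.50.232.193 to 96.50.232.254


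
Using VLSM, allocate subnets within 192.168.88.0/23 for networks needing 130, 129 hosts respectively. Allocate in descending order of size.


130 hosts -> /24 (254 usable): 192.168.88.0/24
129 hosts -> /24 (254 usable): 192.168.89.0/24
Allocation: 192.168.88.0/24 (130 hosts, 254 usable); 192.168.89.0/24 (129 hosts, 254 usable)


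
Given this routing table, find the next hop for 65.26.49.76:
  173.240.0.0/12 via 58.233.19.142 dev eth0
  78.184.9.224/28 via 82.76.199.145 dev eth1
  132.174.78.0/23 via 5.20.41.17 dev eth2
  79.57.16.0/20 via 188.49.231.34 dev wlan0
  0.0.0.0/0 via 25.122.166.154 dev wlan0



Longest prefix match for 65.26.49.76:
  /12 173.240.0.0: no
  /28 78.184.9.224: no
  /23 132.174.78.0: no
  /20 79.57.16.0: no
  /0 0.0.0.0: MATCH
Selected: next-hop 25.122.166.154 via wlan0 (matched /0)


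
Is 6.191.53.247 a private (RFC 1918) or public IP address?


RFC 1918 private ranges:
  10.0.0.0/8 (10.0.0.0 - 10.255.255.255)
  172.16.0.0/12 (172.16.0.0 - 172.31.255.255)
  192.168.0.0/16 (192.168.0.0 - 192.168.255.255)
Public (not in any RFC 1918 range)


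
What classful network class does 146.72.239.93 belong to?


First octet: 146
Binary: 10010010
10xxxxxx -> Class B (128-191)
Class B, default mask 255.255.0.0 (/16)


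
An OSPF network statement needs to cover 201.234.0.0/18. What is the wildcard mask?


Subnet mask: 255.255.192.0
Wildcard = 255.255.255.255 - subnet mask
255 - 255 = 0
255 - 255 = 0
255 - 192 = 63
255 - 0 = 255
Wildcard: 0.0.63.255


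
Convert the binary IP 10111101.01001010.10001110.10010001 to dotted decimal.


10111101 = 189
01001010 = 74
10001110 = 142
10010001 = 145
IP: 189.74.142.145


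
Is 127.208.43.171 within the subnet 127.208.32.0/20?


Subnet network: 127.208.32.0
Test IP AND mask: 127.208.32.0
Yes, 127.208.43.171 is in 127.208.32.0/20


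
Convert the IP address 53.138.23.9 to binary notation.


53 = 00110101
138 = 10001010
23 = 00010111
9 = 00001001
Binary: 00110101.10001010.00010111.00001001


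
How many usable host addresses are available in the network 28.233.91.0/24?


Host bits = 32 - 24 = 8
Total addresses = 2^8 = 256
Usable = total - 2 (network and broadcast)
Usable hosts: 254


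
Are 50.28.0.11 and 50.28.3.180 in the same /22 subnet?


Mask: 255.255.252.0
50.28.0.11 AND mask = 50.28.0.0
50.28.3.180 AND mask = 50.28.0.0
Yes, same subnet (50.28.0.0)


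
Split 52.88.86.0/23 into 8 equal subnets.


New prefix = 23 + 3 = 26
Each subnet has 64 addresses
  52.88.86.0/26
  52.88.86.64/26
  52.88.86.128/26
  52.88.86.192/26
  52.88.87.0/26
  52.88.87.64/26
  52.88.87.128/26
  52.88.87.192/26
Subnets: 52.88.86.0/26, 52.88.86.64/26, 52.88.86.128/26, 52.88.86.192/26, 52.88.87.0/26, 52.88.87.64/26, 52.88.87.128/26, 52.88.87.192/26


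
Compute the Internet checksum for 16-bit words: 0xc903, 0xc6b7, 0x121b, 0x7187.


Sum all words (with carry folding):
+ 0xc903 = 0xc903
+ 0xc6b7 = 0x8fbb
+ 0x121b = 0xa1d6
+ 0x7187 = 0x135e
One's complement: ~0x135e
Checksum = 0xeca1
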